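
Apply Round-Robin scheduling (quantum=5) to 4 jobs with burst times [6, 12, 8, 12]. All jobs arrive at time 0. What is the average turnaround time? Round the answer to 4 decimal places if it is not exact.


Time quantum = 5
Execution trace:
  J1 runs 5 units, time = 5
  J2 runs 5 units, time = 10
  J3 runs 5 units, time = 15
  J4 runs 5 units, time = 20
  J1 runs 1 units, time = 21
  J2 runs 5 units, time = 26
  J3 runs 3 units, time = 29
  J4 runs 5 units, time = 34
  J2 runs 2 units, time = 36
  J4 runs 2 units, time = 38
Finish times: [21, 36, 29, 38]
Average turnaround = 124/4 = 31.0

31.0


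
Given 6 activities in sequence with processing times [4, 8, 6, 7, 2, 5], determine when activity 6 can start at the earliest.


Activity 6 starts after activities 1 through 5 complete.
Predecessor durations: [4, 8, 6, 7, 2]
ES = 4 + 8 + 6 + 7 + 2 = 27

27


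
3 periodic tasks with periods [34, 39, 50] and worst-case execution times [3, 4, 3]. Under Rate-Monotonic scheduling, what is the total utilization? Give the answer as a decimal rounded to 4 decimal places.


Compute individual utilizations (exact fractions):
  Task 1: C/T = 3/34 (approx. 0.0882)
  Task 2: C/T = 4/39 (approx. 0.1026)
  Task 3: C/T = 3/50 (approx. 0.06)
Total utilization U = 3/34 + 4/39 + 3/50 = 4157/16575
Rounded to 4 decimal places: U = 0.2508
RM (Liu & Layland) bound for 3 tasks = 0.779763; compare with U = 4157/16575 (approx. 0.250799)
U <= bound, so schedulable by RM sufficient condition.

0.2508


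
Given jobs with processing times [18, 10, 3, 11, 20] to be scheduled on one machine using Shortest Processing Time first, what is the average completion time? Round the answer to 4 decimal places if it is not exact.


Sort jobs by processing time (SPT order): [3, 10, 11, 18, 20]
Compute completion times sequentially:
  Job 1: processing = 3, completes at 3
  Job 2: processing = 10, completes at 13
  Job 3: processing = 11, completes at 24
  Job 4: processing = 18, completes at 42
  Job 5: processing = 20, completes at 62
Sum of completion times = 144
Average completion time = 144/5 = 28.8

28.8


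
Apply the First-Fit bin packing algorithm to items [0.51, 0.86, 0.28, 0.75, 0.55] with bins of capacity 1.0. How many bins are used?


Place items sequentially using First-Fit:
  Item 0.51 -> new Bin 1
  Item 0.86 -> new Bin 2
  Item 0.28 -> Bin 1 (now 0.79)
  Item 0.75 -> new Bin 3
  Item 0.55 -> new Bin 4
Total bins used = 4

4


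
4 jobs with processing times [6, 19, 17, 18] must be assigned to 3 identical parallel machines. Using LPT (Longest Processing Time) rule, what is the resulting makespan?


Sort jobs in decreasing order (LPT): [19, 18, 17, 6]
Assign each job to the least loaded machine:
  Machine 1: jobs [19], load = 19
  Machine 2: jobs [18], load = 18
  Machine 3: jobs [17, 6], load = 23
Makespan = max load = 23

23


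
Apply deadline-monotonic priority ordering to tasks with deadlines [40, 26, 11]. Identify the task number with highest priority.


Sort tasks by relative deadline (ascending):
  Task 3: deadline = 11
  Task 2: deadline = 26
  Task 1: deadline = 40
Priority order (highest first): [3, 2, 1]
Highest priority task = 3

3


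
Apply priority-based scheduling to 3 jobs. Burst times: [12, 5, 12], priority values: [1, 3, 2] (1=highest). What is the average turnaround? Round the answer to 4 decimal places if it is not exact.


Sort by priority (ascending = highest first):
Order: [(1, 12), (2, 12), (3, 5)]
Completion times:
  Priority 1, burst=12, C=12
  Priority 2, burst=12, C=24
  Priority 3, burst=5, C=29
Average turnaround = 65/3 = 21.6667

21.6667


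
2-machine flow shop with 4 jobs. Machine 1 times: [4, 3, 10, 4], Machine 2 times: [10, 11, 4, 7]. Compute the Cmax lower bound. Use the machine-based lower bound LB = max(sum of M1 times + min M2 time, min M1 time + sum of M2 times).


LB1 = sum(M1 times) + min(M2 times) = 21 + 4 = 25
LB2 = min(M1 times) + sum(M2 times) = 3 + 32 = 35
Lower bound = max(LB1, LB2) = max(25, 35) = 35

35


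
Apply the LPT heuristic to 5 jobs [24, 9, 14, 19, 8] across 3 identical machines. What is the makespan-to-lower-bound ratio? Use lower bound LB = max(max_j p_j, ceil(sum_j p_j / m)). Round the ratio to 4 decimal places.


LPT order: [24, 19, 14, 9, 8]
Machine loads after assignment: [24, 27, 23]
LPT makespan = 27
Lower bound = max(max_job, ceil(total/3)) = max(24, 25) = 25
Ratio = 27 / 25 = 1.08

1.08


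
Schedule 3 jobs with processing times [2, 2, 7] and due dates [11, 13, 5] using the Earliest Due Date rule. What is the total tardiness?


Sort by due date (EDD order): [(7, 5), (2, 11), (2, 13)]
Compute completion times and tardiness:
  Job 1: p=7, d=5, C=7, tardiness=max(0,7-5)=2
  Job 2: p=2, d=11, C=9, tardiness=max(0,9-11)=0
  Job 3: p=2, d=13, C=11, tardiness=max(0,11-13)=0
Total tardiness = 2

2


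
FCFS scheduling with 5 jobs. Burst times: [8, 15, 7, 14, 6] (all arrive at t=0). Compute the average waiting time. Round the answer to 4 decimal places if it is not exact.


FCFS order (as given): [8, 15, 7, 14, 6]
Waiting times:
  Job 1: wait = 0
  Job 2: wait = 8
  Job 3: wait = 23
  Job 4: wait = 30
  Job 5: wait = 44
Sum of waiting times = 105
Average waiting time = 105/5 = 21.0

21.0


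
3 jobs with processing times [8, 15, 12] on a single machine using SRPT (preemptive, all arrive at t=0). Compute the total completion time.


Since all jobs arrive at t=0, SRPT equals SPT ordering.
SPT order: [8, 12, 15]
Completion times:
  Job 1: p=8, C=8
  Job 2: p=12, C=20
  Job 3: p=15, C=35
Total completion time = 8 + 20 + 35 = 63

63


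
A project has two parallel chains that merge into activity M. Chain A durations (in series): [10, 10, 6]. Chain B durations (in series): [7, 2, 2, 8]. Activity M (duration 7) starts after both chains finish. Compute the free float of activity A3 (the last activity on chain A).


ES(A3) = sum of predecessors on chain A = 20
EF(A3) = ES + duration = 20 + 6 = 26
Successor of A3 is M. ES(M) = max(sum(A), sum(B)) = max(26, 19) = 26
Free float = ES(successor) - EF(current) = 26 - 26 = 0

0


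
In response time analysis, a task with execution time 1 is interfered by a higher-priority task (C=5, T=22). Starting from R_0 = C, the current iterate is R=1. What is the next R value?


R_next = C + ceil(R_prev / T_hp) * C_hp
ceil(1 / 22) = ceil(0.0455) = 1
Interference = 1 * 5 = 5
R_next = 1 + 5 = 6

6


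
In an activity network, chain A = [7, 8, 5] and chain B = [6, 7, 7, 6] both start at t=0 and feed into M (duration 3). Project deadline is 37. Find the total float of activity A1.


Forward pass: ES(A1) = sum of predecessors on chain A = 0
EF = ES + duration = 0 + 7 = 7
Backward pass: LF(M) = deadline = 37; LS(M) = 37 - 3 = 34
LF(A1) = LS(M) - sum(successors on chain A) = 34 - 13 = 21
LS = LF - duration = 21 - 7 = 14
Total float = LS - ES = 14 - 0 = 14

14


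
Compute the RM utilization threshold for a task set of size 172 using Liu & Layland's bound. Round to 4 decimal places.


Compute 2^(1/172) = 1.0040380565
Subtract 1: 1.0040380565 - 1 = 0.0040380565
Multiply by n: 172 * 0.0040380565 = 0.6945457180
Round to 4 dp: 0.6945

0.6945


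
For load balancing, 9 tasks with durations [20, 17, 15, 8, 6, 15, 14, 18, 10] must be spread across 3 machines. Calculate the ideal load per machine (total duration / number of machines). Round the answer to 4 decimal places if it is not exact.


Total processing time = 20 + 17 + 15 + 8 + 6 + 15 + 14 + 18 + 10 = 123
Number of machines = 3
Ideal balanced load = 123 / 3 = 41.0

41.0


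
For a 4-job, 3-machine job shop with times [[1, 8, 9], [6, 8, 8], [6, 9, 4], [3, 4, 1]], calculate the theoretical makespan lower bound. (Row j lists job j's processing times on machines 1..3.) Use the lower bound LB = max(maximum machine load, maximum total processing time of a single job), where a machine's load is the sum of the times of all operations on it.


Machine loads:
  Machine 1: 1 + 6 + 6 + 3 = 16
  Machine 2: 8 + 8 + 9 + 4 = 29
  Machine 3: 9 + 8 + 4 + 1 = 22
Max machine load = 29
Job totals:
  Job 1: 18
  Job 2: 22
  Job 3: 19
  Job 4: 8
Max job total = 22
Lower bound = max(29, 22) = 29

29


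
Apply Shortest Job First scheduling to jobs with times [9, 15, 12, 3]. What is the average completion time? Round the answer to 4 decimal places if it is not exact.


SJF order (ascending): [3, 9, 12, 15]
Completion times:
  Job 1: burst=3, C=3
  Job 2: burst=9, C=12
  Job 3: burst=12, C=24
  Job 4: burst=15, C=39
Average completion = 78/4 = 19.5

19.5


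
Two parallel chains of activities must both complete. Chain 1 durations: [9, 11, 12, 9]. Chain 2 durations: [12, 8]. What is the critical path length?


Path A total = 9 + 11 + 12 + 9 = 41
Path B total = 12 + 8 = 20
Critical path = longest path = max(41, 20) = 41

41


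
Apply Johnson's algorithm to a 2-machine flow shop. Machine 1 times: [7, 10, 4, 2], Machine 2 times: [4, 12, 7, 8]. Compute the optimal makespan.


Apply Johnson's rule:
  Group 1 (a <= b): [(4, 2, 8), (3, 4, 7), (2, 10, 12)]
  Group 2 (a > b): [(1, 7, 4)]
Optimal job order: [4, 3, 2, 1]
Schedule:
  Job 4: M1 done at 2, M2 done at 10
  Job 3: M1 done at 6, M2 done at 17
  Job 2: M1 done at 16, M2 done at 29
  Job 1: M1 done at 23, M2 done at 33
Makespan = 33

33


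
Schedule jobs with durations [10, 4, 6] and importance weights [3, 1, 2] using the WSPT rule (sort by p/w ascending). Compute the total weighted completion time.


Compute p/w ratios and sort ascending (WSPT): [(6, 2), (10, 3), (4, 1)]
Compute weighted completion times:
  Job (p=6,w=2): C=6, w*C=2*6=12
  Job (p=10,w=3): C=16, w*C=3*16=48
  Job (p=4,w=1): C=20, w*C=1*20=20
Total weighted completion time = 80

80


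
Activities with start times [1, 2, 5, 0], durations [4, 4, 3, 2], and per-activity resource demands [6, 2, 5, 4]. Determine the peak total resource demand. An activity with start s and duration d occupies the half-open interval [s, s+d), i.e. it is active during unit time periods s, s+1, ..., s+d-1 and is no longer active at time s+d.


Each activity i is active on [start_i, start_i + duration_i).
Compute total resource usage per time slot:
  t=0: active resources = [4], total = 4
  t=1: active resources = [6, 4], total = 10
  t=2: active resources = [6, 2], total = 8
  t=3: active resources = [6, 2], total = 8
  t=4: active resources = [6, 2], total = 8
  t=5: active resources = [2, 5], total = 7
  t=6: active resources = [5], total = 5
  t=7: active resources = [5], total = 5
Peak resource demand = 10

10


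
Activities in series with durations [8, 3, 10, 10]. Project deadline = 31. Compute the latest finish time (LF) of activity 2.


LF(activity 2) = deadline - sum of successor durations
Successors: activities 3 through 4 with durations [10, 10]
Sum of successor durations = 20
LF = 31 - 20 = 11

11


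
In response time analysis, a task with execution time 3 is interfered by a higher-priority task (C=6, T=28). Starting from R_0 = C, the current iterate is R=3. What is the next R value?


R_next = C + ceil(R_prev / T_hp) * C_hp
ceil(3 / 28) = ceil(0.1071) = 1
Interference = 1 * 6 = 6
R_next = 3 + 6 = 9

9


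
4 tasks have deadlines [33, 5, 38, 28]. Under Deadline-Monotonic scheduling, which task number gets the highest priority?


Sort tasks by relative deadline (ascending):
  Task 2: deadline = 5
  Task 4: deadline = 28
  Task 1: deadline = 33
  Task 3: deadline = 38
Priority order (highest first): [2, 4, 1, 3]
Highest priority task = 2

2


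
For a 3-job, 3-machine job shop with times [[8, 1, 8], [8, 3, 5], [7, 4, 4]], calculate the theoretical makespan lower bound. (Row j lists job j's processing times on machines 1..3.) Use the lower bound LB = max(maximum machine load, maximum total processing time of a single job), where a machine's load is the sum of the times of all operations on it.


Machine loads:
  Machine 1: 8 + 8 + 7 = 23
  Machine 2: 1 + 3 + 4 = 8
  Machine 3: 8 + 5 + 4 = 17
Max machine load = 23
Job totals:
  Job 1: 17
  Job 2: 16
  Job 3: 15
Max job total = 17
Lower bound = max(23, 17) = 23

23


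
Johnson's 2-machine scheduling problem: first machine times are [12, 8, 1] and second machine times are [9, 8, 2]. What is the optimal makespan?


Apply Johnson's rule:
  Group 1 (a <= b): [(3, 1, 2), (2, 8, 8)]
  Group 2 (a > b): [(1, 12, 9)]
Optimal job order: [3, 2, 1]
Schedule:
  Job 3: M1 done at 1, M2 done at 3
  Job 2: M1 done at 9, M2 done at 17
  Job 1: M1 done at 21, M2 done at 30
Makespan = 30

30


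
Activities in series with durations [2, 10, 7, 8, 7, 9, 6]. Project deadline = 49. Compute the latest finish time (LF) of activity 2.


LF(activity 2) = deadline - sum of successor durations
Successors: activities 3 through 7 with durations [7, 8, 7, 9, 6]
Sum of successor durations = 37
LF = 49 - 37 = 12

12


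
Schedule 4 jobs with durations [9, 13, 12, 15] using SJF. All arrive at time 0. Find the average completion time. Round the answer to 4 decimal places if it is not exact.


SJF order (ascending): [9, 12, 13, 15]
Completion times:
  Job 1: burst=9, C=9
  Job 2: burst=12, C=21
  Job 3: burst=13, C=34
  Job 4: burst=15, C=49
Average completion = 113/4 = 28.25

28.25


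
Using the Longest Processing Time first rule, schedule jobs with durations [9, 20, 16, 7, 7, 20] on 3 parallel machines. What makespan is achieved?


Sort jobs in decreasing order (LPT): [20, 20, 16, 9, 7, 7]
Assign each job to the least loaded machine:
  Machine 1: jobs [20, 7], load = 27
  Machine 2: jobs [20, 7], load = 27
  Machine 3: jobs [16, 9], load = 25
Makespan = max load = 27

27


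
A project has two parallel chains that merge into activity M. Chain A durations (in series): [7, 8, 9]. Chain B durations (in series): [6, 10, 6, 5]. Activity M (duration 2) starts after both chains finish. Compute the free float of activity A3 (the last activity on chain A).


ES(A3) = sum of predecessors on chain A = 15
EF(A3) = ES + duration = 15 + 9 = 24
Successor of A3 is M. ES(M) = max(sum(A), sum(B)) = max(24, 27) = 27
Free float = ES(successor) - EF(current) = 27 - 24 = 3

3


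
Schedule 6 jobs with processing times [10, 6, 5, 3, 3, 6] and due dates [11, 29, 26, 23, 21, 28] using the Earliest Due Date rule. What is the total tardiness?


Sort by due date (EDD order): [(10, 11), (3, 21), (3, 23), (5, 26), (6, 28), (6, 29)]
Compute completion times and tardiness:
  Job 1: p=10, d=11, C=10, tardiness=max(0,10-11)=0
  Job 2: p=3, d=21, C=13, tardiness=max(0,13-21)=0
  Job 3: p=3, d=23, C=16, tardiness=max(0,16-23)=0
  Job 4: p=5, d=26, C=21, tardiness=max(0,21-26)=0
  Job 5: p=6, d=28, C=27, tardiness=max(0,27-28)=0
  Job 6: p=6, d=29, C=33, tardiness=max(0,33-29)=4
Total tardiness = 4

4


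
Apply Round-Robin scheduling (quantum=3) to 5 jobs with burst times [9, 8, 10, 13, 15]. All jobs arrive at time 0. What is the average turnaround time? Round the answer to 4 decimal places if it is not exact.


Time quantum = 3
Execution trace:
  J1 runs 3 units, time = 3
  J2 runs 3 units, time = 6
  J3 runs 3 units, time = 9
  J4 runs 3 units, time = 12
  J5 runs 3 units, time = 15
  J1 runs 3 units, time = 18
  J2 runs 3 units, time = 21
  J3 runs 3 units, time = 24
  J4 runs 3 units, time = 27
  J5 runs 3 units, time = 30
  J1 runs 3 units, time = 33
  J2 runs 2 units, time = 35
  J3 runs 3 units, time = 38
  J4 runs 3 units, time = 41
  J5 runs 3 units, time = 44
  J3 runs 1 units, time = 45
  J4 runs 3 units, time = 48
  J5 runs 3 units, time = 51
  J4 runs 1 units, time = 52
  J5 runs 3 units, time = 55
Finish times: [33, 35, 45, 52, 55]
Average turnaround = 220/5 = 44.0

44.0


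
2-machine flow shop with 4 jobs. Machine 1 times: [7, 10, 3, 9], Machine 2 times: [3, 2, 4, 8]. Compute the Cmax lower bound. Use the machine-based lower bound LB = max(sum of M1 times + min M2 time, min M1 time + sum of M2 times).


LB1 = sum(M1 times) + min(M2 times) = 29 + 2 = 31
LB2 = min(M1 times) + sum(M2 times) = 3 + 17 = 20
Lower bound = max(LB1, LB2) = max(31, 20) = 31

31


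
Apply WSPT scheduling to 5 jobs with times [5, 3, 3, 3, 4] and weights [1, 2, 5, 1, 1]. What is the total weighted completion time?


Compute p/w ratios and sort ascending (WSPT): [(3, 5), (3, 2), (3, 1), (4, 1), (5, 1)]
Compute weighted completion times:
  Job (p=3,w=5): C=3, w*C=5*3=15
  Job (p=3,w=2): C=6, w*C=2*6=12
  Job (p=3,w=1): C=9, w*C=1*9=9
  Job (p=4,w=1): C=13, w*C=1*13=13
  Job (p=5,w=1): C=18, w*C=1*18=18
Total weighted completion time = 67

67


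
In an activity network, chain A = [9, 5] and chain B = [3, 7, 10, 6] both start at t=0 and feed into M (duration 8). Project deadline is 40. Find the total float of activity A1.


Forward pass: ES(A1) = sum of predecessors on chain A = 0
EF = ES + duration = 0 + 9 = 9
Backward pass: LF(M) = deadline = 40; LS(M) = 40 - 8 = 32
LF(A1) = LS(M) - sum(successors on chain A) = 32 - 5 = 27
LS = LF - duration = 27 - 9 = 18
Total float = LS - ES = 18 - 0 = 18

18


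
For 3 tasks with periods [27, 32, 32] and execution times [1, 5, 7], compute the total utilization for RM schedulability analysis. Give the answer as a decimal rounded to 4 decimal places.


Compute individual utilizations (exact fractions):
  Task 1: C/T = 1/27 (approx. 0.037)
  Task 2: C/T = 5/32 (approx. 0.1563)
  Task 3: C/T = 7/32 (approx. 0.2188)
Total utilization U = 1/27 + 5/32 + 7/32 = 89/216
Rounded to 4 decimal places: U = 0.4120
RM (Liu & Layland) bound for 3 tasks = 0.779763; compare with U = 89/216 (approx. 0.412037)
U <= bound, so schedulable by RM sufficient condition.

0.4120


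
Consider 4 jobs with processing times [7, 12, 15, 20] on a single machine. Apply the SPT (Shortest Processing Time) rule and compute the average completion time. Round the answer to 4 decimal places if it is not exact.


Sort jobs by processing time (SPT order): [7, 12, 15, 20]
Compute completion times sequentially:
  Job 1: processing = 7, completes at 7
  Job 2: processing = 12, completes at 19
  Job 3: processing = 15, completes at 34
  Job 4: processing = 20, completes at 54
Sum of completion times = 114
Average completion time = 114/4 = 28.5

28.5


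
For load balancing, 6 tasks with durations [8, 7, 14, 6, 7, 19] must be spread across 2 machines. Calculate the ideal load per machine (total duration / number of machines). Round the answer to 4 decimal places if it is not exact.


Total processing time = 8 + 7 + 14 + 6 + 7 + 19 = 61
Number of machines = 2
Ideal balanced load = 61 / 2 = 30.5

30.5


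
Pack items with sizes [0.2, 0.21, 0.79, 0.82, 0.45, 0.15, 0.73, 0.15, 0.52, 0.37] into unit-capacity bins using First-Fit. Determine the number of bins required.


Place items sequentially using First-Fit:
  Item 0.2 -> new Bin 1
  Item 0.21 -> Bin 1 (now 0.41)
  Item 0.79 -> new Bin 2
  Item 0.82 -> new Bin 3
  Item 0.45 -> Bin 1 (now 0.86)
  Item 0.15 -> Bin 2 (now 0.94)
  Item 0.73 -> new Bin 4
  Item 0.15 -> Bin 3 (now 0.97)
  Item 0.52 -> new Bin 5
  Item 0.37 -> Bin 5 (now 0.89)
Total bins used = 5

5


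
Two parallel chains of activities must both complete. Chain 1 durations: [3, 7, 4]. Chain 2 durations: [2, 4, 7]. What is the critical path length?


Path A total = 3 + 7 + 4 = 14
Path B total = 2 + 4 + 7 = 13
Critical path = longest path = max(14, 13) = 14

14


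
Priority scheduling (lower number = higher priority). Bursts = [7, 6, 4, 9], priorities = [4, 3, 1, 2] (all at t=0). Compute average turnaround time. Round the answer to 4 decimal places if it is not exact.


Sort by priority (ascending = highest first):
Order: [(1, 4), (2, 9), (3, 6), (4, 7)]
Completion times:
  Priority 1, burst=4, C=4
  Priority 2, burst=9, C=13
  Priority 3, burst=6, C=19
  Priority 4, burst=7, C=26
Average turnaround = 62/4 = 15.5

15.5


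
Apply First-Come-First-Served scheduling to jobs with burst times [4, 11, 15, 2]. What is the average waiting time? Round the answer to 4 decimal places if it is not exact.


FCFS order (as given): [4, 11, 15, 2]
Waiting times:
  Job 1: wait = 0
  Job 2: wait = 4
  Job 3: wait = 15
  Job 4: wait = 30
Sum of waiting times = 49
Average waiting time = 49/4 = 12.25

12.25


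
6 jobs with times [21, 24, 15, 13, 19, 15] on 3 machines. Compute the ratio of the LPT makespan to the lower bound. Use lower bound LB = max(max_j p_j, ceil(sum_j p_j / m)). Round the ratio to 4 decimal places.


LPT order: [24, 21, 19, 15, 15, 13]
Machine loads after assignment: [37, 36, 34]
LPT makespan = 37
Lower bound = max(max_job, ceil(total/3)) = max(24, 36) = 36
Ratio = 37 / 36 = 1.0278

1.0278


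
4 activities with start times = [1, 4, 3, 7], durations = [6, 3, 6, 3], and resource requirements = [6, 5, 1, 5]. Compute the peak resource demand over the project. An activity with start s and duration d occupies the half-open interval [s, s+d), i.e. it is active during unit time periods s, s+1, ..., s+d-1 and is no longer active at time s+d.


Each activity i is active on [start_i, start_i + duration_i).
Compute total resource usage per time slot:
  t=0: active resources = [], total = 0
  t=1: active resources = [6], total = 6
  t=2: active resources = [6], total = 6
  t=3: active resources = [6, 1], total = 7
  t=4: active resources = [6, 5, 1], total = 12
  t=5: active resources = [6, 5, 1], total = 12
  t=6: active resources = [6, 5, 1], total = 12
  t=7: active resources = [1, 5], total = 6
  t=8: active resources = [1, 5], total = 6
  t=9: active resources = [5], total = 5
Peak resource demand = 12

12


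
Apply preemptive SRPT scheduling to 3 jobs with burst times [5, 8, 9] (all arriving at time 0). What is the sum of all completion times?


Since all jobs arrive at t=0, SRPT equals SPT ordering.
SPT order: [5, 8, 9]
Completion times:
  Job 1: p=5, C=5
  Job 2: p=8, C=13
  Job 3: p=9, C=22
Total completion time = 5 + 13 + 22 = 40

40


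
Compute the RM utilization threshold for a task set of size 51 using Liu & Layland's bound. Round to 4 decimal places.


Compute 2^(1/51) = 1.0136839003
Subtract 1: 1.0136839003 - 1 = 0.0136839003
Multiply by n: 51 * 0.0136839003 = 0.6978789153
Round to 4 dp: 0.6979

0.6979


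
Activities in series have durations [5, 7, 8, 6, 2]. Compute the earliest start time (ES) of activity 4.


Activity 4 starts after activities 1 through 3 complete.
Predecessor durations: [5, 7, 8]
ES = 5 + 7 + 8 = 20

20


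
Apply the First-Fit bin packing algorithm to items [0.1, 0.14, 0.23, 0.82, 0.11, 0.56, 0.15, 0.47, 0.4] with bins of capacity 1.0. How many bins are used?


Place items sequentially using First-Fit:
  Item 0.1 -> new Bin 1
  Item 0.14 -> Bin 1 (now 0.24)
  Item 0.23 -> Bin 1 (now 0.47)
  Item 0.82 -> new Bin 2
  Item 0.11 -> Bin 1 (now 0.58)
  Item 0.56 -> new Bin 3
  Item 0.15 -> Bin 1 (now 0.73)
  Item 0.47 -> new Bin 4
  Item 0.4 -> Bin 3 (now 0.96)
Total bins used = 4

4


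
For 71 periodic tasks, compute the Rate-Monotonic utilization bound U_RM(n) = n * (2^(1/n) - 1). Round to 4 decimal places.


Compute 2^(1/71) = 1.0098104463
Subtract 1: 1.0098104463 - 1 = 0.0098104463
Multiply by n: 71 * 0.0098104463 = 0.6965416873
Round to 4 dp: 0.6965

0.6965


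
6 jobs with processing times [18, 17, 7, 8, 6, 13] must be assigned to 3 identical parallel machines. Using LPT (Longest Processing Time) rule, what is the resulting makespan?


Sort jobs in decreasing order (LPT): [18, 17, 13, 8, 7, 6]
Assign each job to the least loaded machine:
  Machine 1: jobs [18, 6], load = 24
  Machine 2: jobs [17, 7], load = 24
  Machine 3: jobs [13, 8], load = 21
Makespan = max load = 24

24


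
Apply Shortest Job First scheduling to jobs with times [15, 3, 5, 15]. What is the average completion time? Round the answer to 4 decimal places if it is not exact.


SJF order (ascending): [3, 5, 15, 15]
Completion times:
  Job 1: burst=3, C=3
  Job 2: burst=5, C=8
  Job 3: burst=15, C=23
  Job 4: burst=15, C=38
Average completion = 72/4 = 18.0

18.0


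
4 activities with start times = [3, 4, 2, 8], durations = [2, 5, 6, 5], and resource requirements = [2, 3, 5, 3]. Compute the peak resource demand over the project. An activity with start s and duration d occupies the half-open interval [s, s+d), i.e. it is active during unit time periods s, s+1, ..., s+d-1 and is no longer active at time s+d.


Each activity i is active on [start_i, start_i + duration_i).
Compute total resource usage per time slot:
  t=0: active resources = [], total = 0
  t=1: active resources = [], total = 0
  t=2: active resources = [5], total = 5
  t=3: active resources = [2, 5], total = 7
  t=4: active resources = [2, 3, 5], total = 10
  t=5: active resources = [3, 5], total = 8
  t=6: active resources = [3, 5], total = 8
  t=7: active resources = [3, 5], total = 8
  t=8: active resources = [3, 3], total = 6
  t=9: active resources = [3], total = 3
  t=10: active resources = [3], total = 3
  t=11: active resources = [3], total = 3
  t=12: active resources = [3], total = 3
Peak resource demand = 10

10


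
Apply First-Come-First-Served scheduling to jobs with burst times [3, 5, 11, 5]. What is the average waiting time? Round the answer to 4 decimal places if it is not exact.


FCFS order (as given): [3, 5, 11, 5]
Waiting times:
  Job 1: wait = 0
  Job 2: wait = 3
  Job 3: wait = 8
  Job 4: wait = 19
Sum of waiting times = 30
Average waiting time = 30/4 = 7.5

7.5


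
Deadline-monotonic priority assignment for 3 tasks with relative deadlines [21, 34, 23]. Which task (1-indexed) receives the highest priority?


Sort tasks by relative deadline (ascending):
  Task 1: deadline = 21
  Task 3: deadline = 23
  Task 2: deadline = 34
Priority order (highest first): [1, 3, 2]
Highest priority task = 1

1


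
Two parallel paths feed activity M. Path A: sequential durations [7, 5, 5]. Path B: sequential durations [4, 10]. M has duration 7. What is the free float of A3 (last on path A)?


ES(A3) = sum of predecessors on chain A = 12
EF(A3) = ES + duration = 12 + 5 = 17
Successor of A3 is M. ES(M) = max(sum(A), sum(B)) = max(17, 14) = 17
Free float = ES(successor) - EF(current) = 17 - 17 = 0

0


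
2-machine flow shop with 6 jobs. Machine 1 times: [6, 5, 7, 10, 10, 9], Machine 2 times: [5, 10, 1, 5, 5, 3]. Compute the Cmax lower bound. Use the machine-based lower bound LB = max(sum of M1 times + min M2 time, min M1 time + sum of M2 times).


LB1 = sum(M1 times) + min(M2 times) = 47 + 1 = 48
LB2 = min(M1 times) + sum(M2 times) = 5 + 29 = 34
Lower bound = max(LB1, LB2) = max(48, 34) = 48

48


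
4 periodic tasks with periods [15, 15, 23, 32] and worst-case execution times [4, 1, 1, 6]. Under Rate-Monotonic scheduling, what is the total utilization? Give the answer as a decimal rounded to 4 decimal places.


Compute individual utilizations (exact fractions):
  Task 1: C/T = 4/15 (approx. 0.2667)
  Task 2: C/T = 1/15 (approx. 0.0667)
  Task 3: C/T = 1/23 (approx. 0.0435)
  Task 4: C/T = 6/32 = 3/16 (approx. 0.1875)
Total utilization U = 4/15 + 1/15 + 1/23 + 3/16 = 623/1104
Rounded to 4 decimal places: U = 0.5643
RM (Liu & Layland) bound for 4 tasks = 0.756828; compare with U = 623/1104 (approx. 0.564312)
U <= bound, so schedulable by RM sufficient condition.

0.5643


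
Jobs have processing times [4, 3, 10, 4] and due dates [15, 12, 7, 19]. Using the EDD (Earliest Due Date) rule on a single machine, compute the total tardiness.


Sort by due date (EDD order): [(10, 7), (3, 12), (4, 15), (4, 19)]
Compute completion times and tardiness:
  Job 1: p=10, d=7, C=10, tardiness=max(0,10-7)=3
  Job 2: p=3, d=12, C=13, tardiness=max(0,13-12)=1
  Job 3: p=4, d=15, C=17, tardiness=max(0,17-15)=2
  Job 4: p=4, d=19, C=21, tardiness=max(0,21-19)=2
Total tardiness = 8

8


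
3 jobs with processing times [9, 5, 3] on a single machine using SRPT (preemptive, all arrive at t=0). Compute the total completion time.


Since all jobs arrive at t=0, SRPT equals SPT ordering.
SPT order: [3, 5, 9]
Completion times:
  Job 1: p=3, C=3
  Job 2: p=5, C=8
  Job 3: p=9, C=17
Total completion time = 3 + 8 + 17 = 28

28


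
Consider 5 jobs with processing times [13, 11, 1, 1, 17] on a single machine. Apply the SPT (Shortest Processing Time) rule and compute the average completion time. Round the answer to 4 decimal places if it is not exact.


Sort jobs by processing time (SPT order): [1, 1, 11, 13, 17]
Compute completion times sequentially:
  Job 1: processing = 1, completes at 1
  Job 2: processing = 1, completes at 2
  Job 3: processing = 11, completes at 13
  Job 4: processing = 13, completes at 26
  Job 5: processing = 17, completes at 43
Sum of completion times = 85
Average completion time = 85/5 = 17.0

17.0


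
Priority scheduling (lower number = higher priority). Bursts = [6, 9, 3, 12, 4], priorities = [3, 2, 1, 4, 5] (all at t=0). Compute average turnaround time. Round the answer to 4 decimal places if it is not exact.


Sort by priority (ascending = highest first):
Order: [(1, 3), (2, 9), (3, 6), (4, 12), (5, 4)]
Completion times:
  Priority 1, burst=3, C=3
  Priority 2, burst=9, C=12
  Priority 3, burst=6, C=18
  Priority 4, burst=12, C=30
  Priority 5, burst=4, C=34
Average turnaround = 97/5 = 19.4

19.4


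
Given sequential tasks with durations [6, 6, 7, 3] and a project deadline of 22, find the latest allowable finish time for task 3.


LF(activity 3) = deadline - sum of successor durations
Successors: activities 4 through 4 with durations [3]
Sum of successor durations = 3
LF = 22 - 3 = 19

19


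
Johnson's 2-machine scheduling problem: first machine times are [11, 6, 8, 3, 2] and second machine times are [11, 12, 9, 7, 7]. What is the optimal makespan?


Apply Johnson's rule:
  Group 1 (a <= b): [(5, 2, 7), (4, 3, 7), (2, 6, 12), (3, 8, 9), (1, 11, 11)]
  Group 2 (a > b): []
Optimal job order: [5, 4, 2, 3, 1]
Schedule:
  Job 5: M1 done at 2, M2 done at 9
  Job 4: M1 done at 5, M2 done at 16
  Job 2: M1 done at 11, M2 done at 28
  Job 3: M1 done at 19, M2 done at 37
  Job 1: M1 done at 30, M2 done at 48
Makespan = 48

48


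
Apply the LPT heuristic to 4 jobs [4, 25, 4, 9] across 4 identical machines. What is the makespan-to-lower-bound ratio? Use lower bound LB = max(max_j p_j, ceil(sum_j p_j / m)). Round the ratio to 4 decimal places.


LPT order: [25, 9, 4, 4]
Machine loads after assignment: [25, 9, 4, 4]
LPT makespan = 25
Lower bound = max(max_job, ceil(total/4)) = max(25, 11) = 25
Ratio = 25 / 25 = 1.0

1.0


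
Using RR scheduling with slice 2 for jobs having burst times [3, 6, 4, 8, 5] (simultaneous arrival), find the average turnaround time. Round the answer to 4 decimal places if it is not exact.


Time quantum = 2
Execution trace:
  J1 runs 2 units, time = 2
  J2 runs 2 units, time = 4
  J3 runs 2 units, time = 6
  J4 runs 2 units, time = 8
  J5 runs 2 units, time = 10
  J1 runs 1 units, time = 11
  J2 runs 2 units, time = 13
  J3 runs 2 units, time = 15
  J4 runs 2 units, time = 17
  J5 runs 2 units, time = 19
  J2 runs 2 units, time = 21
  J4 runs 2 units, time = 23
  J5 runs 1 units, time = 24
  J4 runs 2 units, time = 26
Finish times: [11, 21, 15, 26, 24]
Average turnaround = 97/5 = 19.4

19.4


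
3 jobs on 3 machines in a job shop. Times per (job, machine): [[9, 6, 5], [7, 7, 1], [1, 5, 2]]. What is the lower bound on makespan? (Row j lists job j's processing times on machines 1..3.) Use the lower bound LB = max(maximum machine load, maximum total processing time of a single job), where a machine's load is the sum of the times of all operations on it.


Machine loads:
  Machine 1: 9 + 7 + 1 = 17
  Machine 2: 6 + 7 + 5 = 18
  Machine 3: 5 + 1 + 2 = 8
Max machine load = 18
Job totals:
  Job 1: 20
  Job 2: 15
  Job 3: 8
Max job total = 20
Lower bound = max(18, 20) = 20

20


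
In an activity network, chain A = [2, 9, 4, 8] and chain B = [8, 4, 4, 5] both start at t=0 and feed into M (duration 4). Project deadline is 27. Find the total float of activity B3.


Forward pass: ES(B3) = sum of predecessors on chain B = 12
EF = ES + duration = 12 + 4 = 16
Backward pass: LF(M) = deadline = 27; LS(M) = 27 - 4 = 23
LF(B3) = LS(M) - sum(successors on chain B) = 23 - 5 = 18
LS = LF - duration = 18 - 4 = 14
Total float = LS - ES = 14 - 12 = 2

2


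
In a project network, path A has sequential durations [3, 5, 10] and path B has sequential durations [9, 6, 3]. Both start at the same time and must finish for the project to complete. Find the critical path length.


Path A total = 3 + 5 + 10 = 18
Path B total = 9 + 6 + 3 = 18
Critical path = longest path = max(18, 18) = 18

18


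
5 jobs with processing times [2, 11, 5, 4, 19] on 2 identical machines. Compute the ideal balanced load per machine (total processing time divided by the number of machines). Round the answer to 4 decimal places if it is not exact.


Total processing time = 2 + 11 + 5 + 4 + 19 = 41
Number of machines = 2
Ideal balanced load = 41 / 2 = 20.5

20.5


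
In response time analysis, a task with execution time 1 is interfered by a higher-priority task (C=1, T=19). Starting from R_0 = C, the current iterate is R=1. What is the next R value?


R_next = C + ceil(R_prev / T_hp) * C_hp
ceil(1 / 19) = ceil(0.0526) = 1
Interference = 1 * 1 = 1
R_next = 1 + 1 = 2

2


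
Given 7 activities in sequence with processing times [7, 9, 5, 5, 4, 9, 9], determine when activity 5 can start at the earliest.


Activity 5 starts after activities 1 through 4 complete.
Predecessor durations: [7, 9, 5, 5]
ES = 7 + 9 + 5 + 5 = 26

26


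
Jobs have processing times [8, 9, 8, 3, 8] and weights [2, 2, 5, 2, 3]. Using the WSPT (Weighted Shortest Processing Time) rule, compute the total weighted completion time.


Compute p/w ratios and sort ascending (WSPT): [(3, 2), (8, 5), (8, 3), (8, 2), (9, 2)]
Compute weighted completion times:
  Job (p=3,w=2): C=3, w*C=2*3=6
  Job (p=8,w=5): C=11, w*C=5*11=55
  Job (p=8,w=3): C=19, w*C=3*19=57
  Job (p=8,w=2): C=27, w*C=2*27=54
  Job (p=9,w=2): C=36, w*C=2*36=72
Total weighted completion time = 244

244


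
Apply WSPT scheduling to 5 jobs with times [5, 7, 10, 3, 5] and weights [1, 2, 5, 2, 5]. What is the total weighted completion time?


Compute p/w ratios and sort ascending (WSPT): [(5, 5), (3, 2), (10, 5), (7, 2), (5, 1)]
Compute weighted completion times:
  Job (p=5,w=5): C=5, w*C=5*5=25
  Job (p=3,w=2): C=8, w*C=2*8=16
  Job (p=10,w=5): C=18, w*C=5*18=90
  Job (p=7,w=2): C=25, w*C=2*25=50
  Job (p=5,w=1): C=30, w*C=1*30=30
Total weighted completion time = 211

211


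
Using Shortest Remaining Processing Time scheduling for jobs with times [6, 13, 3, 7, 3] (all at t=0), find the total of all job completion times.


Since all jobs arrive at t=0, SRPT equals SPT ordering.
SPT order: [3, 3, 6, 7, 13]
Completion times:
  Job 1: p=3, C=3
  Job 2: p=3, C=6
  Job 3: p=6, C=12
  Job 4: p=7, C=19
  Job 5: p=13, C=32
Total completion time = 3 + 6 + 12 + 19 + 32 = 72

72


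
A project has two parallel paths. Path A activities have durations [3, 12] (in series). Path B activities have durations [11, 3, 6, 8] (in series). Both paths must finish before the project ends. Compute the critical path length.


Path A total = 3 + 12 = 15
Path B total = 11 + 3 + 6 + 8 = 28
Critical path = longest path = max(15, 28) = 28

28


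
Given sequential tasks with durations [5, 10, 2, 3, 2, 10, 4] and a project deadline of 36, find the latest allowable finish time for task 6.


LF(activity 6) = deadline - sum of successor durations
Successors: activities 7 through 7 with durations [4]
Sum of successor durations = 4
LF = 36 - 4 = 32

32


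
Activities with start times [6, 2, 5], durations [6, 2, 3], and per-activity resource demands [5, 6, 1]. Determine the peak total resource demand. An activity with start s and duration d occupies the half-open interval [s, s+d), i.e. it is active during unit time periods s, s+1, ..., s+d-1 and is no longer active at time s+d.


Each activity i is active on [start_i, start_i + duration_i).
Compute total resource usage per time slot:
  t=0: active resources = [], total = 0
  t=1: active resources = [], total = 0
  t=2: active resources = [6], total = 6
  t=3: active resources = [6], total = 6
  t=4: active resources = [], total = 0
  t=5: active resources = [1], total = 1
  t=6: active resources = [5, 1], total = 6
  t=7: active resources = [5, 1], total = 6
  t=8: active resources = [5], total = 5
  t=9: active resources = [5], total = 5
  t=10: active resources = [5], total = 5
  t=11: active resources = [5], total = 5
Peak resource demand = 6

6


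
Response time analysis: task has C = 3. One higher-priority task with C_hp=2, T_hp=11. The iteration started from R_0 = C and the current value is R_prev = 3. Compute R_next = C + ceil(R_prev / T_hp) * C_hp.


R_next = C + ceil(R_prev / T_hp) * C_hp
ceil(3 / 11) = ceil(0.2727) = 1
Interference = 1 * 2 = 2
R_next = 3 + 2 = 5

5


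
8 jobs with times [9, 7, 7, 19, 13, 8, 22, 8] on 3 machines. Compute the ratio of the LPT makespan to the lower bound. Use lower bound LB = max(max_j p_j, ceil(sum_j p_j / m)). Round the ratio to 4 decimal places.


LPT order: [22, 19, 13, 9, 8, 8, 7, 7]
Machine loads after assignment: [30, 34, 29]
LPT makespan = 34
Lower bound = max(max_job, ceil(total/3)) = max(22, 31) = 31
Ratio = 34 / 31 = 1.0968

1.0968


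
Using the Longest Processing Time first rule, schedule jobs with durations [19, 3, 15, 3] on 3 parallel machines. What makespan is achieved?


Sort jobs in decreasing order (LPT): [19, 15, 3, 3]
Assign each job to the least loaded machine:
  Machine 1: jobs [19], load = 19
  Machine 2: jobs [15], load = 15
  Machine 3: jobs [3, 3], load = 6
Makespan = max load = 19

19


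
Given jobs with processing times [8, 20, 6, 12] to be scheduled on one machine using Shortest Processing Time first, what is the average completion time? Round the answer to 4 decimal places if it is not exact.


Sort jobs by processing time (SPT order): [6, 8, 12, 20]
Compute completion times sequentially:
  Job 1: processing = 6, completes at 6
  Job 2: processing = 8, completes at 14
  Job 3: processing = 12, completes at 26
  Job 4: processing = 20, completes at 46
Sum of completion times = 92
Average completion time = 92/4 = 23.0

23.0


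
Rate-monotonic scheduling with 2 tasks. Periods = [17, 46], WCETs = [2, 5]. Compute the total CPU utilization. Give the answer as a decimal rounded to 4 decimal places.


Compute individual utilizations (exact fractions):
  Task 1: C/T = 2/17 (approx. 0.1176)
  Task 2: C/T = 5/46 (approx. 0.1087)
Total utilization U = 2/17 + 5/46 = 177/782
Rounded to 4 decimal places: U = 0.2263
RM (Liu & Layland) bound for 2 tasks = 0.828427; compare with U = 177/782 (approx. 0.226343)
U <= bound, so schedulable by RM sufficient condition.

0.2263


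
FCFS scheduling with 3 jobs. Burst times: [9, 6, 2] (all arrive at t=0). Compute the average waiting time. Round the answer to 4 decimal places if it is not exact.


FCFS order (as given): [9, 6, 2]
Waiting times:
  Job 1: wait = 0
  Job 2: wait = 9
  Job 3: wait = 15
Sum of waiting times = 24
Average waiting time = 24/3 = 8.0

8.0


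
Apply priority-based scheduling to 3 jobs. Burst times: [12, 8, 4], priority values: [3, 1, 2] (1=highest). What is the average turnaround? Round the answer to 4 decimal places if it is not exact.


Sort by priority (ascending = highest first):
Order: [(1, 8), (2, 4), (3, 12)]
Completion times:
  Priority 1, burst=8, C=8
  Priority 2, burst=4, C=12
  Priority 3, burst=12, C=24
Average turnaround = 44/3 = 14.6667

14.6667


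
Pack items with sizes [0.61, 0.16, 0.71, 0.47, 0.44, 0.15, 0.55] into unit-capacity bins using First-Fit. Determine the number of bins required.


Place items sequentially using First-Fit:
  Item 0.61 -> new Bin 1
  Item 0.16 -> Bin 1 (now 0.77)
  Item 0.71 -> new Bin 2
  Item 0.47 -> new Bin 3
  Item 0.44 -> Bin 3 (now 0.91)
  Item 0.15 -> Bin 1 (now 0.92)
  Item 0.55 -> new Bin 4
Total bins used = 4

4


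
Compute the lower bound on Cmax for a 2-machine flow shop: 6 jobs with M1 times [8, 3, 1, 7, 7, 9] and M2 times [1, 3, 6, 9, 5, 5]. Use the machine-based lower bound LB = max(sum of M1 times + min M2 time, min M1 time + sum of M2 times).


LB1 = sum(M1 times) + min(M2 times) = 35 + 1 = 36
LB2 = min(M1 times) + sum(M2 times) = 1 + 29 = 30
Lower bound = max(LB1, LB2) = max(36, 30) = 36

36
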